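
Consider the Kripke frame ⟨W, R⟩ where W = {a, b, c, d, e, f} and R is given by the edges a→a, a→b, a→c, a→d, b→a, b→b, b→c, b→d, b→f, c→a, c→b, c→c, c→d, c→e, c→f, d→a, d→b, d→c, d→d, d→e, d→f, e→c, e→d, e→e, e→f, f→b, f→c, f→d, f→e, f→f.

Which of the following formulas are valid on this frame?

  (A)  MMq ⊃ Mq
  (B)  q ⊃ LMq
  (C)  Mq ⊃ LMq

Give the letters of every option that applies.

B

R is symmetric: every R-edge is matched by its reverse.
R is not transitive: a R b and b R f but not a R f.
R is not euclidean: b R a and b R f but not a R f.
(A) MMq ⊃ Mq is the dual of axiom 4, which corresponds to transitivity. R is not transitive — not valid.
(B) q ⊃ LMq (axiom B) characterises the symmetric frames. R is symmetric — valid.
(C) Mq ⊃ LMq is axiom 5; it is valid on a frame exactly when R is euclidean. R is not euclidean, so not valid.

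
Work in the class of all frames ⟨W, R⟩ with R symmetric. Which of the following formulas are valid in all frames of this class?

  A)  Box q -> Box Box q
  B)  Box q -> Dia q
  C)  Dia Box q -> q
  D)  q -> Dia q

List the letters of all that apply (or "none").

C

(A) Box q -> Box Box q (axiom 4) characterises the transitive frames. Such an R need not be transitive — not valid.
(B) Box q -> Dia q is axiom D, which corresponds to seriality. Such an R need not be serial — not valid.
(C) Dia Box q -> q is the dual of axiom B; it is valid on a frame exactly when R is symmetric. Every such R is symmetric, so valid.
(D) the dual of axiom T: valid iff R is reflexive. Such an R need not be reflexive — not valid.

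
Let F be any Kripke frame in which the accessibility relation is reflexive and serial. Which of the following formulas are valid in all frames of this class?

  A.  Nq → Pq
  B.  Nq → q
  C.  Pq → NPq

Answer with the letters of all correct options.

A, B

(A) axiom D: valid iff R is serial. Every such R is serial — valid.
(B) axiom T: valid iff R is reflexive. Every such R is reflexive — valid.
(C) Pq → NPq is axiom 5, which corresponds to the euclidean property. Such an R need not be euclidean — not valid.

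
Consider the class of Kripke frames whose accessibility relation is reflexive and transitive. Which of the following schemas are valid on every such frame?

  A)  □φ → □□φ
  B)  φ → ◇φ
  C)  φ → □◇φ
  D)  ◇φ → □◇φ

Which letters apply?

Reflexive relations are serial.
(A) axiom 4: valid iff R is transitive. Every such R is transitive — valid.
(B) the dual of axiom T: valid iff R is reflexive. Every such R is reflexive — valid.
(C) axiom B: valid iff R is symmetric. Such an R need not be symmetric — not valid.
(D) ◇φ → □◇φ is axiom 5; it is valid on a frame exactly when R is euclidean. Such an R need not be euclidean, so not valid.

A, B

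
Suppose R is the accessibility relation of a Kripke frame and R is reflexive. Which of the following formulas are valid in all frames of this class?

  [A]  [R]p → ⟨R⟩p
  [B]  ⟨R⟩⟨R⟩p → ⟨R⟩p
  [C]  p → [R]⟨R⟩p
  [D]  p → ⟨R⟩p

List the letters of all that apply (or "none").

A reflexive relation is serial.
(A) [R]p → ⟨R⟩p is axiom D, which corresponds to seriality. Every such R is serial — valid.
(B) ⟨R⟩⟨R⟩p → ⟨R⟩p is the dual of axiom 4, which corresponds to transitivity. Such an R need not be transitive — not valid.
(C) p → [R]⟨R⟩p is axiom B; it is valid on a frame exactly when R is symmetric. Such an R need not be symmetric, so not valid.
(D) the dual of axiom T: valid iff R is reflexive. Every such R is reflexive — valid.

A, D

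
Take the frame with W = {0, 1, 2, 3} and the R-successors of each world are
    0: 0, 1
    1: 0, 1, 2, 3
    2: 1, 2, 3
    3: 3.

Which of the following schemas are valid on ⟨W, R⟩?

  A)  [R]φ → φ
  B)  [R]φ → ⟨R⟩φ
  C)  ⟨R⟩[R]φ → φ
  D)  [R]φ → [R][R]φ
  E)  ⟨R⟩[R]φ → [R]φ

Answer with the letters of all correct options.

A, B

R is reflexive: each world relates to itself.
R is not symmetric: 1 R 3 but not 3 R 1.
R is not transitive: 0 R 1 and 1 R 2 but not 0 R 2.
R is not euclidean: 1 R 0 and 1 R 2 but not 0 R 2.
R is serial: every world has an R-successor.
(A) [R]φ → φ is axiom T; it is valid on a frame exactly when R is reflexive. R is reflexive, so valid.
(B) [R]φ → ⟨R⟩φ is axiom D, which corresponds to seriality. R is serial — valid.
(C) ⟨R⟩[R]φ → φ (the dual of axiom B) characterises the symmetric frames. R is not symmetric — not valid.
(D) axiom 4: valid iff R is transitive. R is not transitive — not valid.
(E) the dual of axiom 5: valid iff R is euclidean. R is not euclidean — not valid.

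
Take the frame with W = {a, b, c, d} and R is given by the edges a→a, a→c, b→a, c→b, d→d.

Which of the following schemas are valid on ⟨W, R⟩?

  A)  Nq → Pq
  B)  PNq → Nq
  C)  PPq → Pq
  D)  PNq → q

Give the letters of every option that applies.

R is not symmetric: a R c but not c R a.
R is not transitive: a R c and c R b but not a R b.
R is not euclidean: a R c and a R a but not c R a.
R is serial: every world has an R-successor.
(A) Nq → Pq is axiom D; it is valid on a frame exactly when R is serial. R is serial, so valid.
(B) PNq → Nq is the dual of axiom 5; it is valid on a frame exactly when R is euclidean. R is not euclidean, so not valid.
(C) the dual of axiom 4: valid iff R is transitive. R is not transitive — not valid.
(D) the dual of axiom B: valid iff R is symmetric. R is not symmetric — not valid.

A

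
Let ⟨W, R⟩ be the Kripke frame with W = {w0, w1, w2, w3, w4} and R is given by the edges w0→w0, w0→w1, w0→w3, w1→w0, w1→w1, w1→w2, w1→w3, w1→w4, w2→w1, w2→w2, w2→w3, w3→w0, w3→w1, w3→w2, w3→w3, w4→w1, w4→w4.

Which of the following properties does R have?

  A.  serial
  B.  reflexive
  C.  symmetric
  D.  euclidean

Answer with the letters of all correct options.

(A) serial: every world has an R-successor.
(B) reflexive: each world relates to itself.
(C) symmetric: every R-edge is matched by its reverse.
(D) not euclidean: w1 R w0 and w1 R w2 but not w0 R w2.

A, B, C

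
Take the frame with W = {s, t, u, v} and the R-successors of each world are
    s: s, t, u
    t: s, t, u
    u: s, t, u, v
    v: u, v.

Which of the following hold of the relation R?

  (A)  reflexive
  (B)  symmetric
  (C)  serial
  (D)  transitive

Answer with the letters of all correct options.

A, B, C

(A) reflexive: each world relates to itself.
(B) symmetric: every R-edge is matched by its reverse.
(C) serial: every world has an R-successor.
(D) not transitive: s R u and u R v but not s R v.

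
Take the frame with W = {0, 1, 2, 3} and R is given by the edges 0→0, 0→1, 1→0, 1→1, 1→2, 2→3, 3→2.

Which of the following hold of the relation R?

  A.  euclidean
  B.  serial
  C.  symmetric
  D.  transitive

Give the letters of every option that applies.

B

(A) not euclidean: 1 R 0 and 1 R 2 but not 0 R 2.
(B) serial: every world has an R-successor.
(C) not symmetric: 1 R 2 but not 2 R 1.
(D) not transitive: 0 R 1 and 1 R 2 but not 0 R 2.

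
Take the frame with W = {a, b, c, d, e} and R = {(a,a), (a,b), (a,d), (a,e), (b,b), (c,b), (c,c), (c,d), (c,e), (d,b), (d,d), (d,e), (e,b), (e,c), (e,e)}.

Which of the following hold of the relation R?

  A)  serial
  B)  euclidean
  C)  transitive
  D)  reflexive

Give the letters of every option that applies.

A, D

(A) serial: every world has an R-successor.
(B) not euclidean: a R b and a R a but not b R a.
(C) not transitive: a R e and e R c but not a R c.
(D) reflexive: each world relates to itself.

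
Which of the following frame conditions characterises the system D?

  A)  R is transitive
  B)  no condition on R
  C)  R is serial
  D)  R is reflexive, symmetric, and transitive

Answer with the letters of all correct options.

C

(A) this class determines K4, not D.
(B) this class determines K, not D.
(C) D is sound and complete for exactly this class.
(D) this class determines S5, not D.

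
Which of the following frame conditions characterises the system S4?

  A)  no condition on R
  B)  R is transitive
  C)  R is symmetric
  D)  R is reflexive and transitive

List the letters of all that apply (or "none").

D

(A) this class determines K, not S4.
(B) this class determines K4, not S4.
(C) this class determines KB, not S4.
(D) S4 is sound and complete for exactly this class.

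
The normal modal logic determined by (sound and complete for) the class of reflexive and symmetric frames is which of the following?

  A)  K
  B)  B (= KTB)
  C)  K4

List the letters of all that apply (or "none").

B

(A) K is determined by the class of arbitrary frames.
(B) B (= KTB) is determined by exactly this class.
(C) K4 is determined by the class of transitive frames.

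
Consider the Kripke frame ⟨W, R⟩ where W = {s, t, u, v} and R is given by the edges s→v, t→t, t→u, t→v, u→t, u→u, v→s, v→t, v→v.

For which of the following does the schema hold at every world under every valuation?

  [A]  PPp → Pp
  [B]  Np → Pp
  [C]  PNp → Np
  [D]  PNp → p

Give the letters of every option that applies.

R is symmetric: every R-edge is matched by its reverse.
R is not transitive: s R v and v R s but not s R s.
R is not euclidean: t R u and t R v but not u R v.
R is serial: every world has an R-successor.
(A) PPp → Pp is the dual of axiom 4; it is valid on a frame exactly when R is transitive. R is not transitive, so not valid.
(B) Np → Pp is axiom D, which corresponds to seriality. R is serial — valid.
(C) PNp → Np is the dual of axiom 5, which corresponds to the euclidean property. R is not euclidean — not valid.
(D) PNp → p is the dual of axiom B; it is valid on a frame exactly when R is symmetric. R is symmetric, so valid.

B, D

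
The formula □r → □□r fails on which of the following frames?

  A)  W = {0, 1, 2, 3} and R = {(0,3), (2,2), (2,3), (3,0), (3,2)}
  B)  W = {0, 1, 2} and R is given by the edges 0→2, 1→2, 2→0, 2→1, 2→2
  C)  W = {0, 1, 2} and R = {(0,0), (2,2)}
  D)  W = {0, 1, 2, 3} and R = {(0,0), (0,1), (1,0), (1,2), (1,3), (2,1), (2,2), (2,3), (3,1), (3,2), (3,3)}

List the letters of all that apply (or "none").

A, B, D

The schema □r → □□r is axiom 4; it is valid on a frame iff R is transitive.
(A) R is not transitive (0 R 3 and 3 R 0 but not 0 R 0), so the schema fails here.
(B) R is not transitive (0 R 2 and 2 R 0 but not 0 R 0), so the schema fails here.
(C) R is transitive (R is closed under composition), so the schema is valid here.
(D) R is not transitive (0 R 1 and 1 R 2 but not 0 R 2), so the schema fails here.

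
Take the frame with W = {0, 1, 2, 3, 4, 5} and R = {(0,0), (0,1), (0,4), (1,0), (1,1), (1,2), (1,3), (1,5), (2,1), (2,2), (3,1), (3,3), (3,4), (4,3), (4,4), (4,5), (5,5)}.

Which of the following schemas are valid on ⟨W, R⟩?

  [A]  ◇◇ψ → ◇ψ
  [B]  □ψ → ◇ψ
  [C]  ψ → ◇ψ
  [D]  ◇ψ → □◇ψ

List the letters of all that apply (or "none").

R is reflexive: each world relates to itself.
R is not transitive: 0 R 1 and 1 R 2 but not 0 R 2.
R is not euclidean: 0 R 1 and 0 R 4 but not 1 R 4.
R is serial: every world has an R-successor.
(A) ◇◇ψ → ◇ψ (the dual of axiom 4) characterises the transitive frames. R is not transitive — not valid.
(B) □ψ → ◇ψ is axiom D, which corresponds to seriality. R is serial — valid.
(C) ψ → ◇ψ is the dual of axiom T, which corresponds to reflexivity. R is reflexive — valid.
(D) ◇ψ → □◇ψ is axiom 5; it is valid on a frame exactly when R is euclidean. R is not euclidean, so not valid.

B, C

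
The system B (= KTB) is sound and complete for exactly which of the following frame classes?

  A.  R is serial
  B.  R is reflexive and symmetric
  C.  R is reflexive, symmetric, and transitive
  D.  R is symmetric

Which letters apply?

B

(A) this class determines D, not B (= KTB).
(B) B (= KTB) is sound and complete for exactly this class.
(C) this class determines S5, not B (= KTB).
(D) this class determines KB, not B (= KTB).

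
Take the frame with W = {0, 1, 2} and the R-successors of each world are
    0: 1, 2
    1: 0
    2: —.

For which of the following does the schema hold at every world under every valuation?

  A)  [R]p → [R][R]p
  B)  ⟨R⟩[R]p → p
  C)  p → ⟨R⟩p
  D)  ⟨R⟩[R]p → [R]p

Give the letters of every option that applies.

R is not reflexive: not 0 R 0.
R is not symmetric: 0 R 2 but not 2 R 0.
R is not transitive: 0 R 1 and 1 R 0 but not 0 R 0.
R is not euclidean: 0 R 1 and 0 R 2 but not 1 R 2.
(A) [R]p → [R][R]p is axiom 4, which corresponds to transitivity. R is not transitive — not valid.
(B) ⟨R⟩[R]p → p (the dual of axiom B) characterises the symmetric frames. R is not symmetric — not valid.
(C) p → ⟨R⟩p is the dual of axiom T, which corresponds to reflexivity. R is not reflexive — not valid.
(D) ⟨R⟩[R]p → [R]p (the dual of axiom 5) characterises the euclidean frames. R is not euclidean — not valid.

none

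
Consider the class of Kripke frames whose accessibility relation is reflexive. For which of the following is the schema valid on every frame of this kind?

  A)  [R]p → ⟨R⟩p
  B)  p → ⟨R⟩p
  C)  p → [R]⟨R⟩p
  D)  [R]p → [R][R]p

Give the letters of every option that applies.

A, B

A reflexive relation is serial.
(A) axiom D: valid iff R is serial. Every such R is serial — valid.
(B) p → ⟨R⟩p is the dual of axiom T, which corresponds to reflexivity. Every such R is reflexive — valid.
(C) p → [R]⟨R⟩p is axiom B, which corresponds to symmetry. Such an R need not be symmetric — not valid.
(D) [R]p → [R][R]p (axiom 4) characterises the transitive frames. Such an R need not be transitive — not valid.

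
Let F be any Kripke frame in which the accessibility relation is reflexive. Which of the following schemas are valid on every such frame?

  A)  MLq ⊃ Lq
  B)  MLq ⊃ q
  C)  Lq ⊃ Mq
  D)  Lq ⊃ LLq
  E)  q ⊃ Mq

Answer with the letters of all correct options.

C, E

A reflexive relation is serial.
(A) MLq ⊃ Lq (the dual of axiom 5) characterises the euclidean frames. Such an R need not be euclidean — not valid.
(B) the dual of axiom B: valid iff R is symmetric. Such an R need not be symmetric — not valid.
(C) Lq ⊃ Mq (axiom D) characterises the serial frames. Every such R is serial — valid.
(D) Lq ⊃ LLq is axiom 4, which corresponds to transitivity. Such an R need not be transitive — not valid.
(E) q ⊃ Mq is the dual of axiom T, which corresponds to reflexivity. Every such R is reflexive — valid.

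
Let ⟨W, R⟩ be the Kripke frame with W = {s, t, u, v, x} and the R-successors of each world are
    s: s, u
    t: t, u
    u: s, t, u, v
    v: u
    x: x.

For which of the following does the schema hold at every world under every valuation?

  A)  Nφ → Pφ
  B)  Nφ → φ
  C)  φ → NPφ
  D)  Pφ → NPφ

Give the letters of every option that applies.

R is not reflexive: not v R v.
R is symmetric: every R-edge is matched by its reverse.
R is not euclidean: u R s and u R t but not s R t.
R is serial: every world has an R-successor.
(A) Nφ → Pφ is axiom D; it is valid on a frame exactly when R is serial. R is serial, so valid.
(B) Nφ → φ (axiom T) characterises the reflexive frames. R is not reflexive — not valid.
(C) φ → NPφ is axiom B; it is valid on a frame exactly when R is symmetric. R is symmetric, so valid.
(D) Pφ → NPφ is axiom 5; it is valid on a frame exactly when R is euclidean. R is not euclidean, so not valid.

A, C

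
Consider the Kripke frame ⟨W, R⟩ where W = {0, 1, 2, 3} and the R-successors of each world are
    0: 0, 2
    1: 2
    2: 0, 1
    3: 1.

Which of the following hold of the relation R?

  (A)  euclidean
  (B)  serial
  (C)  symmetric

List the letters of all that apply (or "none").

(A) not euclidean: 2 R 0 and 2 R 1 but not 0 R 1.
(B) serial: every world has an R-successor.
(C) not symmetric: 3 R 1 but not 1 R 3.

B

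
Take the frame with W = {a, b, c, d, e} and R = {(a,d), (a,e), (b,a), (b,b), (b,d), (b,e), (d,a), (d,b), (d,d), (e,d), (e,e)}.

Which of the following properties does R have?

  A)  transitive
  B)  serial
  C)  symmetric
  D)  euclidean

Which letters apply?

none

(A) not transitive: a R d and d R a but not a R a.
(B) not serial: c has no R-successor.
(C) not symmetric: a R e but not e R a.
(D) not euclidean: a R d and a R e but not d R e.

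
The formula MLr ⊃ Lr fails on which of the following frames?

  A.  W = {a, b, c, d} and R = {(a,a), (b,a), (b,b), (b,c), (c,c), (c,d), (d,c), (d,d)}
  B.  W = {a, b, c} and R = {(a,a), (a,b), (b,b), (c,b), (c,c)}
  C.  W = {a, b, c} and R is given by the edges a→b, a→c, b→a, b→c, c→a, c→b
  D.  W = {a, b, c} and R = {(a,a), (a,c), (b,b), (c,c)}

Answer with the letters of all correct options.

A, B, C, D

The schema MLr ⊃ Lr is the dual of axiom 5; it is valid on a frame iff R is euclidean.
(A) R is not euclidean (b R a and b R b but not a R b), so the schema fails here.
(B) R is not euclidean (a R b and a R a but not b R a), so the schema fails here.
(C) R is not euclidean (a R b and a R b but not b R b), so the schema fails here.
(D) R is not euclidean (a R c and a R a but not c R a), so the schema fails here.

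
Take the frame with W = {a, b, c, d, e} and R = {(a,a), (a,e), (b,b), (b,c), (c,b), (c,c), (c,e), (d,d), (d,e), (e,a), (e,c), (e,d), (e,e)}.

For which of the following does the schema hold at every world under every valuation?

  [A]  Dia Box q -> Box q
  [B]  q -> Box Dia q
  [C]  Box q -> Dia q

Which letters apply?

R is symmetric: every R-edge is matched by its reverse.
R is not euclidean: c R b and c R e but not b R e.
R is serial: every world has an R-successor.
(A) Dia Box q -> Box q is the dual of axiom 5, which corresponds to the euclidean property. R is not euclidean — not valid.
(B) q -> Box Dia q (axiom B) characterises the symmetric frames. R is symmetric — valid.
(C) Box q -> Dia q is axiom D; it is valid on a frame exactly when R is serial. R is serial, so valid.

B, C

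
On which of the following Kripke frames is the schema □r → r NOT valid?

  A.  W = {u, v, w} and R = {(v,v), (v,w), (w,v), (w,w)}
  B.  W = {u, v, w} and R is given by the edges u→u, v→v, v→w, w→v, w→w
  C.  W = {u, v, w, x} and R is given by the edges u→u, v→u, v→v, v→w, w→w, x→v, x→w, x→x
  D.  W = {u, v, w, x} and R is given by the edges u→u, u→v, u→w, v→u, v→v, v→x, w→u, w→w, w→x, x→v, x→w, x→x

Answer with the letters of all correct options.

A

The schema □r → r is axiom T; it is valid on a frame iff R is reflexive.
(A) R is not reflexive (not u R u), so the schema fails here.
(B) R is reflexive (each world relates to itself), so the schema is valid here.
(C) R is reflexive (each world relates to itself), so the schema is valid here.
(D) R is reflexive (each world relates to itself), so the schema is valid here.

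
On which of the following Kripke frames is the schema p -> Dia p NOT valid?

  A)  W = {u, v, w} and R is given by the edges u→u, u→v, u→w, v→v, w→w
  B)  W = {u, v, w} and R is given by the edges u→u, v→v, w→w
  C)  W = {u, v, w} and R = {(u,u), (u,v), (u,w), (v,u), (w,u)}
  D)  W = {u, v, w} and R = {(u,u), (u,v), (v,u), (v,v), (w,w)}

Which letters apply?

The schema p -> Dia p is the dual of axiom T; it is valid on a frame iff R is reflexive.
(A) R is reflexive (each world relates to itself), so the schema is valid here.
(B) R is reflexive (each world relates to itself), so the schema is valid here.
(C) R is not reflexive (not v R v), so the schema fails here.
(D) R is reflexive (each world relates to itself), so the schema is valid here.

C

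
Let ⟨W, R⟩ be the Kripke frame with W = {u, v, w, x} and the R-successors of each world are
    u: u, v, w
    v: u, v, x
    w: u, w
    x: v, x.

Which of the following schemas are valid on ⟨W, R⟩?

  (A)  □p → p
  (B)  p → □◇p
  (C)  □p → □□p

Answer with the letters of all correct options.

R is reflexive: each world relates to itself.
R is symmetric: every R-edge is matched by its reverse.
R is not transitive: u R v and v R x but not u R x.
(A) □p → p is axiom T; it is valid on a frame exactly when R is reflexive. R is reflexive, so valid.
(B) axiom B: valid iff R is symmetric. R is symmetric — valid.
(C) □p → □□p is axiom 4, which corresponds to transitivity. R is not transitive — not valid.

A, B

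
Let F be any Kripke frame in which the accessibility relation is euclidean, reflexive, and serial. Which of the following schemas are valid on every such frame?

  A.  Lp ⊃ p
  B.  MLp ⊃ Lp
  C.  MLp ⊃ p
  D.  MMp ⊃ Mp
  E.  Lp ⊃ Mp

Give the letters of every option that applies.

A, B, C, D, E

A relation that is euclidean, reflexive, and serial is also symmetric and transitive.
(A) Lp ⊃ p is axiom T, which corresponds to reflexivity. Every such R is reflexive — valid.
(B) MLp ⊃ Lp is the dual of axiom 5; it is valid on a frame exactly when R is euclidean. Every such R is euclidean, so valid.
(C) MLp ⊃ p is the dual of axiom B, which corresponds to symmetry. Every such R is symmetric — valid.
(D) MMp ⊃ Mp is the dual of axiom 4; it is valid on a frame exactly when R is transitive. Every such R is transitive, so valid.
(E) axiom D: valid iff R is serial. Every such R is serial — valid.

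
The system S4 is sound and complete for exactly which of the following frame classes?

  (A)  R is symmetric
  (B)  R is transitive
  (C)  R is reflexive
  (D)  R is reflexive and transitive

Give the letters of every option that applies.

(A) this class determines KB, not S4.
(B) this class determines K4, not S4.
(C) this class determines T (= KT), not S4.
(D) S4 is sound and complete for exactly this class.

D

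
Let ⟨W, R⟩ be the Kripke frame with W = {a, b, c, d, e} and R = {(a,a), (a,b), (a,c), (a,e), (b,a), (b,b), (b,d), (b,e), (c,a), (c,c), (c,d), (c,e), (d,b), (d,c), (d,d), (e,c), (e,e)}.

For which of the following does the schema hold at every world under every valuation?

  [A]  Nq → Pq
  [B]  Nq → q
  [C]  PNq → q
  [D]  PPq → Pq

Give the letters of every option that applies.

R is reflexive: each world relates to itself.
R is not symmetric: a R e but not e R a.
R is not transitive: a R b and b R d but not a R d.
R is serial: every world has an R-successor.
(A) Nq → Pq is axiom D; it is valid on a frame exactly when R is serial. R is serial, so valid.
(B) Nq → q is axiom T; it is valid on a frame exactly when R is reflexive. R is reflexive, so valid.
(C) PNq → q (the dual of axiom B) characterises the symmetric frames. R is not symmetric — not valid.
(D) PPq → Pq is the dual of axiom 4, which corresponds to transitivity. R is not transitive — not valid.

A, B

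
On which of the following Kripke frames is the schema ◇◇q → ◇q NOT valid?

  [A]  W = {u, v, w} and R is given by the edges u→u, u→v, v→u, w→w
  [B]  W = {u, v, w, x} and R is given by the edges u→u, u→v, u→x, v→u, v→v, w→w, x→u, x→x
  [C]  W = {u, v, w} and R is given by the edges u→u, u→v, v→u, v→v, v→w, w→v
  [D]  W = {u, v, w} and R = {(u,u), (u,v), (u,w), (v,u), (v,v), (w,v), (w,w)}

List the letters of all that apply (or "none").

The schema ◇◇q → ◇q is the dual of axiom 4; it is valid on a frame iff R is transitive.
(A) R is not transitive (v R u and u R v but not v R v), so the schema fails here.
(B) R is not transitive (v R u and u R x but not v R x), so the schema fails here.
(C) R is not transitive (u R v and v R w but not u R w), so the schema fails here.
(D) R is not transitive (v R u and u R w but not v R w), so the schema fails here.

A, B, C, D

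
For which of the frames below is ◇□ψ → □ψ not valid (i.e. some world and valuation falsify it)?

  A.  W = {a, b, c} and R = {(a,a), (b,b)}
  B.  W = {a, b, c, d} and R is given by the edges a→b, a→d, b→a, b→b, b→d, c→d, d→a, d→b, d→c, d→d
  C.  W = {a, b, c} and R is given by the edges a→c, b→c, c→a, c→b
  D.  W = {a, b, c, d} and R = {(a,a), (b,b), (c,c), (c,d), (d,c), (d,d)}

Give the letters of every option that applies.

The schema ◇□ψ → □ψ is the dual of axiom 5; it is valid on a frame iff R is euclidean.
(A) R is euclidean (any two R-successors of the same world are R-related), so the schema is valid here.
(B) R is not euclidean (d R a and d R c but not a R c), so the schema fails here.
(C) R is not euclidean (c R a and c R b but not a R b), so the schema fails here.
(D) R is euclidean (any two R-successors of the same world are R-related), so the schema is valid here.

B, C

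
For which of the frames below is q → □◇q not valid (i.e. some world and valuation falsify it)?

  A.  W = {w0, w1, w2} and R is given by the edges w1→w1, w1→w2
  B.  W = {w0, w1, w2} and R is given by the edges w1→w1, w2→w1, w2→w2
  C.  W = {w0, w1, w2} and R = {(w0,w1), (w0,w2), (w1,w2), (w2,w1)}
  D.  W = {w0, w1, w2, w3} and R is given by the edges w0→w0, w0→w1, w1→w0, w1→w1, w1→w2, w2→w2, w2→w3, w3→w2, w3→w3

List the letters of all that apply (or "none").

A, B, C, D

The schema q → □◇q is axiom B; it is valid on a frame iff R is symmetric.
(A) R is not symmetric (w1 R w2 but not w2 R w1), so the schema fails here.
(B) R is not symmetric (w2 R w1 but not w1 R w2), so the schema fails here.
(C) R is not symmetric (w0 R w1 but not w1 R w0), so the schema fails here.
(D) R is not symmetric (w1 R w2 but not w2 R w1), so the schema fails here.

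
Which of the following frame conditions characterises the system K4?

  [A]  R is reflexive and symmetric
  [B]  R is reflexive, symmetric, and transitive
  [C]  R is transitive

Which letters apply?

C

(A) this class determines B (= KTB), not K4.
(B) this class determines S5, not K4.
(C) K4 is sound and complete for exactly this class.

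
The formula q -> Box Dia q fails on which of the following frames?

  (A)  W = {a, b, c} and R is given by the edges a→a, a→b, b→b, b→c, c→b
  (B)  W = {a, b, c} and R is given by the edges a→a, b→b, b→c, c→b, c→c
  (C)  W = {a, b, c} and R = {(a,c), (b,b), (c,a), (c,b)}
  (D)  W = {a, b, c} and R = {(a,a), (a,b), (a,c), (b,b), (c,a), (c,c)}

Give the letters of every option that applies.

A, C, D

The schema q -> Box Dia q is axiom B; it is valid on a frame iff R is symmetric.
(A) R is not symmetric (a R b but not b R a), so the schema fails here.
(B) R is symmetric (every R-edge is matched by its reverse), so the schema is valid here.
(C) R is not symmetric (c R b but not b R c), so the schema fails here.
(D) R is not symmetric (a R b but not b R a), so the schema fails here.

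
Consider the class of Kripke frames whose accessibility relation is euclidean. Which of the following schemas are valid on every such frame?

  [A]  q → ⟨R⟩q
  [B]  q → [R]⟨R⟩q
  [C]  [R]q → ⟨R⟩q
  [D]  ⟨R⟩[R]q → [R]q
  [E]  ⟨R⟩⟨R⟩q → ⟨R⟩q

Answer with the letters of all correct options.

(A) q → ⟨R⟩q is the dual of axiom T, which corresponds to reflexivity. Such an R need not be reflexive — not valid.
(B) q → [R]⟨R⟩q is axiom B; it is valid on a frame exactly when R is symmetric. Such an R need not be symmetric, so not valid.
(C) [R]q → ⟨R⟩q is axiom D, which corresponds to seriality. Such an R need not be serial — not valid.
(D) ⟨R⟩[R]q → [R]q is the dual of axiom 5; it is valid on a frame exactly when R is euclidean. Every such R is euclidean, so valid.
(E) ⟨R⟩⟨R⟩q → ⟨R⟩q (the dual of axiom 4) characterises the transitive frames. Such an R need not be transitive — not valid.

D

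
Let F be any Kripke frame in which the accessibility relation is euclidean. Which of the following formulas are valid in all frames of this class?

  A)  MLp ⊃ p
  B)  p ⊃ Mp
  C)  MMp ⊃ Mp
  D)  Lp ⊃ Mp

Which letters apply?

none

(A) MLp ⊃ p is the dual of axiom B, which corresponds to symmetry. Such an R need not be symmetric — not valid.
(B) p ⊃ Mp is the dual of axiom T, which corresponds to reflexivity. Such an R need not be reflexive — not valid.
(C) MMp ⊃ Mp is the dual of axiom 4; it is valid on a frame exactly when R is transitive. Such an R need not be transitive, so not valid.
(D) Lp ⊃ Mp (axiom D) characterises the serial frames. Such an R need not be serial — not valid.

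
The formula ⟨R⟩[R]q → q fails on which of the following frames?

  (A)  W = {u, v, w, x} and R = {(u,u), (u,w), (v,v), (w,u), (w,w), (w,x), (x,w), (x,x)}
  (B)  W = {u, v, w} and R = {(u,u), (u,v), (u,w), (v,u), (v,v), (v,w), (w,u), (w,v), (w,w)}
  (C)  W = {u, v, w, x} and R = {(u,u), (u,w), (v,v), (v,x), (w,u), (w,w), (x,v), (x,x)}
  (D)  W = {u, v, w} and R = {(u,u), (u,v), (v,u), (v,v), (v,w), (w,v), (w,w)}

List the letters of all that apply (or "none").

The schema ⟨R⟩[R]q → q is the dual of axiom B; it is valid on a frame iff R is symmetric.
(A) R is symmetric (every R-edge is matched by its reverse), so the schema is valid here.
(B) R is symmetric (every R-edge is matched by its reverse), so the schema is valid here.
(C) R is symmetric (every R-edge is matched by its reverse), so the schema is valid here.
(D) R is symmetric (every R-edge is matched by its reverse), so the schema is valid here.

none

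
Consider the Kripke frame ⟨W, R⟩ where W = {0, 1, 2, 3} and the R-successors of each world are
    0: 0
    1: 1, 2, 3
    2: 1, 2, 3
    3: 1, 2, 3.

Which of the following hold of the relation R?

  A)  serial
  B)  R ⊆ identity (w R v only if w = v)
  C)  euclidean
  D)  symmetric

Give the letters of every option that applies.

A, C, D

(A) serial: every world has an R-successor.
(B) not ⊆ identity: 1 R 2 with 1 ≠ 2.
(C) euclidean: any two R-successors of the same world are R-related.
(D) symmetric: every R-edge is matched by its reverse.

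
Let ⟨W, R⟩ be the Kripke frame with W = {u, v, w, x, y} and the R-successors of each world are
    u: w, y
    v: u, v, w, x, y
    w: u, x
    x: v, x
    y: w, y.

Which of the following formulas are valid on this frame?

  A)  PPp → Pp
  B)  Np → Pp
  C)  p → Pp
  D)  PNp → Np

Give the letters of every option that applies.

R is not reflexive: not u R u.
R is not transitive: u R w and w R u but not u R u.
R is not euclidean: u R w and u R y but not w R y.
R is serial: every world has an R-successor.
(A) PPp → Pp (the dual of axiom 4) characterises the transitive frames. R is not transitive — not valid.
(B) Np → Pp (axiom D) characterises the serial frames. R is serial — valid.
(C) p → Pp (the dual of axiom T) characterises the reflexive frames. R is not reflexive — not valid.
(D) the dual of axiom 5: valid iff R is euclidean. R is not euclidean — not valid.

B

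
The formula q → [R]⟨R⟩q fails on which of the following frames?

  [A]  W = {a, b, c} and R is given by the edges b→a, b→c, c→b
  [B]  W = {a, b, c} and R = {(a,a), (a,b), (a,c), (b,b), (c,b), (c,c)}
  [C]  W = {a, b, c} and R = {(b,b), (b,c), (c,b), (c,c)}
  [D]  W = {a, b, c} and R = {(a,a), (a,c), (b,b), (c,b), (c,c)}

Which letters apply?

The schema q → [R]⟨R⟩q is axiom B; it is valid on a frame iff R is symmetric.
(A) R is not symmetric (b R a but not a R b), so the schema fails here.
(B) R is not symmetric (a R b but not b R a), so the schema fails here.
(C) R is symmetric (every R-edge is matched by its reverse), so the schema is valid here.
(D) R is not symmetric (a R c but not c R a), so the schema fails here.

A, B, D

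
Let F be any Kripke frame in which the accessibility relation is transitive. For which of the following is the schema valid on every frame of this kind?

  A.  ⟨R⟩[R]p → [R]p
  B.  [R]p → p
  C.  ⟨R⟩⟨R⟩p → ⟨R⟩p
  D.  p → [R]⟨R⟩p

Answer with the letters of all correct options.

(A) ⟨R⟩[R]p → [R]p is the dual of axiom 5; it is valid on a frame exactly when R is euclidean. Such an R need not be euclidean, so not valid.
(B) [R]p → p is axiom T, which corresponds to reflexivity. Such an R need not be reflexive — not valid.
(C) ⟨R⟩⟨R⟩p → ⟨R⟩p (the dual of axiom 4) characterises the transitive frames. Every such R is transitive — valid.
(D) p → [R]⟨R⟩p (axiom B) characterises the symmetric frames. Such an R need not be symmetric — not valid.

C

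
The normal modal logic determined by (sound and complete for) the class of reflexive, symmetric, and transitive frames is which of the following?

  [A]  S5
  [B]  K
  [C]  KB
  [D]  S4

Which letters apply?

A

(A) S5 is determined by exactly this class.
(B) K is determined by the class of arbitrary frames.
(C) KB is determined by the class of symmetric frames.
(D) S4 is determined by the class of reflexive and transitive frames.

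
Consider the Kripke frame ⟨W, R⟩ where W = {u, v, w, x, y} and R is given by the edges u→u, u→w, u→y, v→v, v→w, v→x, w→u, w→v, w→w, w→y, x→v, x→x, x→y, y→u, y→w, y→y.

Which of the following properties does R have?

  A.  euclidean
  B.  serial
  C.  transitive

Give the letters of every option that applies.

(A) not euclidean: v R w and v R x but not w R x.
(B) serial: every world has an R-successor.
(C) not transitive: u R w and w R v but not u R v.

B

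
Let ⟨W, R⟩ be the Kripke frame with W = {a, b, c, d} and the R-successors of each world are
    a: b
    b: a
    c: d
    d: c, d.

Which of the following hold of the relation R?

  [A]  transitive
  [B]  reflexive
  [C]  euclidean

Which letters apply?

none

(A) not transitive: a R b and b R a but not a R a.
(B) not reflexive: not a R a.
(C) not euclidean: a R b and a R b but not b R b.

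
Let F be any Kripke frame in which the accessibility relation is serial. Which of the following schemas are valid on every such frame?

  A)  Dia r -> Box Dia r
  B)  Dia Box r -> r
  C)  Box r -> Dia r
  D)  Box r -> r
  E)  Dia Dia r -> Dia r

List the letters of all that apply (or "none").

C

(A) axiom 5: valid iff R is euclidean. Such an R need not be euclidean — not valid.
(B) Dia Box r -> r is the dual of axiom B; it is valid on a frame exactly when R is symmetric. Such an R need not be symmetric, so not valid.
(C) Box r -> Dia r (axiom D) characterises the serial frames. Every such R is serial — valid.
(D) axiom T: valid iff R is reflexive. Such an R need not be reflexive — not valid.
(E) Dia Dia r -> Dia r is the dual of axiom 4; it is valid on a frame exactly when R is transitive. Such an R need not be transitive, so not valid.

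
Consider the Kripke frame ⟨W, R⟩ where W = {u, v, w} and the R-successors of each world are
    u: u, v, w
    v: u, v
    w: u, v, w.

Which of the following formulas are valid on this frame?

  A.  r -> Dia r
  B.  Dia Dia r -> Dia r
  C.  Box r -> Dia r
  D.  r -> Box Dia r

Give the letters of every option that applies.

R is reflexive: each world relates to itself.
R is not symmetric: w R v but not v R w.
R is not transitive: v R u and u R w but not v R w.
R is serial: every world has an R-successor.
(A) r -> Dia r is the dual of axiom T, which corresponds to reflexivity. R is reflexive — valid.
(B) the dual of axiom 4: valid iff R is transitive. R is not transitive — not valid.
(C) Box r -> Dia r is axiom D, which corresponds to seriality. R is serial — valid.
(D) r -> Box Dia r is axiom B, which corresponds to symmetry. R is not symmetric — not valid.

A, C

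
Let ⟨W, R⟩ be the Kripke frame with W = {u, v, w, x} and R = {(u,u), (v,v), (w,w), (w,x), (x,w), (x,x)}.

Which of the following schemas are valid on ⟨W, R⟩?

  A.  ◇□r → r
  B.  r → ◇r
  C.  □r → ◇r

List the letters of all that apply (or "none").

R is reflexive: each world relates to itself.
R is symmetric: every R-edge is matched by its reverse.
R is serial: every world has an R-successor.
(A) the dual of axiom B: valid iff R is symmetric. R is symmetric — valid.
(B) r → ◇r is the dual of axiom T; it is valid on a frame exactly when R is reflexive. R is reflexive, so valid.
(C) □r → ◇r (axiom D) characterises the serial frames. R is serial — valid.

A, B, C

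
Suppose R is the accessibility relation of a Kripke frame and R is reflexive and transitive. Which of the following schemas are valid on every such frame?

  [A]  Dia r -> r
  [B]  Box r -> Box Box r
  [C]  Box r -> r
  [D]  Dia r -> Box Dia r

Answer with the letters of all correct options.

Reflexive relations are serial.
(A) Dia r -> r (the converse of T) corresponds to R being a subset of the identity. Such an R need not be a subset of the identity, so not valid.
(B) axiom 4: valid iff R is transitive. Every such R is transitive — valid.
(C) Box r -> r is axiom T; it is valid on a frame exactly when R is reflexive. Every such R is reflexive, so valid.
(D) axiom 5: valid iff R is euclidean. Such an R need not be euclidean — not valid.

B, C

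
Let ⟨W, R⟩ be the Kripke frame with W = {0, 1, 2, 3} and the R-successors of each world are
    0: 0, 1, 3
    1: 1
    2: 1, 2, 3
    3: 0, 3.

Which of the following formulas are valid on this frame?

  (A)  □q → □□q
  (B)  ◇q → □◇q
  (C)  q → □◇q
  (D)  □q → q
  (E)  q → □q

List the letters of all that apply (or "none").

D

R is reflexive: each world relates to itself.
R is not symmetric: 0 R 1 but not 1 R 0.
R is not transitive: 2 R 3 and 3 R 0 but not 2 R 0.
R is not euclidean: 0 R 1 and 0 R 0 but not 1 R 0.
R is not a subset of the identity: 0 R 1 with 0 ≠ 1.
(A) □q → □□q is axiom 4, which corresponds to transitivity. R is not transitive — not valid.
(B) ◇q → □◇q is axiom 5, which corresponds to the euclidean property. R is not euclidean — not valid.
(C) q → □◇q is axiom B, which corresponds to symmetry. R is not symmetric — not valid.
(D) □q → q (axiom T) characterises the reflexive frames. R is reflexive — valid.
(E) q → □q is valid only on frames where every R-edge is a self-loop. Here R ⊄ identity — not valid.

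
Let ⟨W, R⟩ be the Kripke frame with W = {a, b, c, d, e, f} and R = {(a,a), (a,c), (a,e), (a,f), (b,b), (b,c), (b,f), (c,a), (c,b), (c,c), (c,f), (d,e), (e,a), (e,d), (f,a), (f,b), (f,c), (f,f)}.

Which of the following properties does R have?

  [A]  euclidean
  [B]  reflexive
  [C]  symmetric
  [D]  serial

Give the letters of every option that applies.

(A) not euclidean: a R c and a R e but not c R e.
(B) not reflexive: not d R d.
(C) symmetric: every R-edge is matched by its reverse.
(D) serial: every world has an R-successor.

C, D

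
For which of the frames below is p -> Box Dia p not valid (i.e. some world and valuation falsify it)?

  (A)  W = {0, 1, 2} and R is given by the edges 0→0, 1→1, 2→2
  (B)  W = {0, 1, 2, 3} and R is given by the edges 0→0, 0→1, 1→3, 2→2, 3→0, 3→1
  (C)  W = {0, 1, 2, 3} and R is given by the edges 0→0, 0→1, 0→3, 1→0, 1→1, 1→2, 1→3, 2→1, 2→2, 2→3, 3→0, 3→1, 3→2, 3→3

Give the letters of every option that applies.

B

The schema p -> Box Dia p is axiom B; it is valid on a frame iff R is symmetric.
(A) R is symmetric (every R-edge is matched by its reverse), so the schema is valid here.
(B) R is not symmetric (0 R 1 but not 1 R 0), so the schema fails here.
(C) R is symmetric (every R-edge is matched by its reverse), so the schema is valid here.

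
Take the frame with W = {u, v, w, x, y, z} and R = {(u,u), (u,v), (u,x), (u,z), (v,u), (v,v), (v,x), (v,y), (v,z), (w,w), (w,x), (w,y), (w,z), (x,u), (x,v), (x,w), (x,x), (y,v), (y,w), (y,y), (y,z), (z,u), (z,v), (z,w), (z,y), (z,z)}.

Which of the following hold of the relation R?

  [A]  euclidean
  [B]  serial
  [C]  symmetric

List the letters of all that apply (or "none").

(A) not euclidean: u R x and u R z but not x R z.
(B) serial: every world has an R-successor.
(C) symmetric: every R-edge is matched by its reverse.

B, C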